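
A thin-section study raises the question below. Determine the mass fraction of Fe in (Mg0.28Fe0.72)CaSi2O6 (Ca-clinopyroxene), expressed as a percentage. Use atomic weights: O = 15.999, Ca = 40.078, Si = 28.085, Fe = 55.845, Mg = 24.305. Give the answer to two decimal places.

16.81 wt%

Formula mass = 0.28·24.305 + 0.72·55.845 + 1·40.078 + 2·28.085 + 6·15.999 = 239.256 g/mol, of which 40.208 g is Fe.
So Fe makes up 40.208/239.256 = 0.1681 of the mass, i.e. 16.81%.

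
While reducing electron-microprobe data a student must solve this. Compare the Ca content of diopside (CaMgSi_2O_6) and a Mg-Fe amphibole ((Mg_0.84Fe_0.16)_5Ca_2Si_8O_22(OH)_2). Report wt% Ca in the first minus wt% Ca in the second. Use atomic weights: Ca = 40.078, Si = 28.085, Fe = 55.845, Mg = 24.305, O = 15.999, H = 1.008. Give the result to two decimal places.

8.94 percentage points

First mineral: 40.078 g Ca in 216.547 g formula = 18.51 wt% Ca.
Second mineral: 80.156 g Ca in 837.585 g formula = 9.57 wt% Ca.
18.51% − 9.57% gives a difference of 8.94 percentage points.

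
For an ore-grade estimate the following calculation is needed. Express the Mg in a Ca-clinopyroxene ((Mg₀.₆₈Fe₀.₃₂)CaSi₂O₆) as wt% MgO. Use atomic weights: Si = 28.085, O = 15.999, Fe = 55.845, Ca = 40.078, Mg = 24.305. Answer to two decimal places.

Molar mass of (Mg₀.₆₈Fe₀.₃₂)CaSi₂O₆ = 0.68×24.305 + 0.32×55.845 + 1×40.078 + 2×28.085 + 6×15.999 = 226.640 g/mol.
Each formula unit contains 0.68 Mg, equivalent to 0.68/1 = 0.6800 mol MgO.
M(MgO) = 1×24.305 + 1×15.999 = 40.304 g/mol.
Mass of MgO per formula unit = 0.6800 × 40.304 = 27.407 g.
MgO wt% = 27.407 / 226.640 × 100 = 12.09%.

12.09 wt%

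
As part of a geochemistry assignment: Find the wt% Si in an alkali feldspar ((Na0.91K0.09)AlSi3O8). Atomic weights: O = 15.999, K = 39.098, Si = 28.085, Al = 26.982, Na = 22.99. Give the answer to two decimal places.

31.95 weight percent

Molar mass of (Na0.91K0.09)AlSi3O8: 0.91×22.99 + 0.09×39.098 + 1×26.982 + 3×28.085 + 8×15.999 = 263.669 g/mol.
Mass of Si per formula unit: 3 × 28.085 = 84.255 g.
Weight fraction Si = 84.255 / 263.669 = 0.3195.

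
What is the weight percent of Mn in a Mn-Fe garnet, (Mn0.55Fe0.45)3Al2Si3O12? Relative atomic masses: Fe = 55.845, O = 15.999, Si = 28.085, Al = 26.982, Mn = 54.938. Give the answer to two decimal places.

Formula mass = 1.65*54.938 + 1.35*55.845 + 2*26.982 + 3*28.085 + 12*15.999 = 496.245 g/mol, of which 90.648 g is Mn.
So Mn makes up 90.648/496.245 = 0.1827 of the mass, i.e. 18.27%.

18.27 mass %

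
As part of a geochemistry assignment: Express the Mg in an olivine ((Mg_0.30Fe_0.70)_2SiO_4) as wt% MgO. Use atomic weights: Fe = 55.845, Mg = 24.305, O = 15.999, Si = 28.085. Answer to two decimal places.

Molar mass of (Mg_0.30Fe_0.70)_2SiO_4 = 0.60*24.305 + 1.40*55.845 + 1*28.085 + 4*15.999 = 184.847 g/mol.
Each formula unit contains 0.60 Mg, equivalent to 0.60/1 = 0.6000 mol MgO.
M(MgO) = 1×24.305 + 1×15.999 = 40.304 g/mol.
Mass of MgO per formula unit = 0.6000 × 40.304 = 24.182 g.
MgO wt% = 24.182 / 184.847 × 100 = 13.08%.

13.08 wt%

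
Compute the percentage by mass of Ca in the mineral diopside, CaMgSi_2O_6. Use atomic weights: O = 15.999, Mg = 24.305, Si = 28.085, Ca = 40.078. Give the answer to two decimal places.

M(CaMgSi_2O_6) = 216.547 g/mol.
Ca contributes 1 × 40.078 = 40.078 g per mole.
40.078/216.547 = 0.1851 → 18.51%.

18.51 mass %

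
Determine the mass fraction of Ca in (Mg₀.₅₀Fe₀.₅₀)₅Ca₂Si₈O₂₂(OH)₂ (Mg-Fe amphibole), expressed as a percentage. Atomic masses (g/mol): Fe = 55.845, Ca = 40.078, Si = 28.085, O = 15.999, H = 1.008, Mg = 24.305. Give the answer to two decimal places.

M((Mg₀.₅₀Fe₀.₅₀)₅Ca₂Si₈O₂₂(OH)₂) = 891.203 g/mol.
Ca contributes 2 × 40.078 = 80.156 g per mole.
80.156/891.203 = 0.0899 → 8.99%.

8.99 weight percent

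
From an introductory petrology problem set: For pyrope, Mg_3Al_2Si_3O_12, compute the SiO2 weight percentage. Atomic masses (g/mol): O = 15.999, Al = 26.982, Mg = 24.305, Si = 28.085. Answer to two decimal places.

44.71 wt%

M(Mg_3Al_2Si_3O_12) = 403.122 g/mol; M(SiO2) = 60.083 g/mol.
Moles SiO2 per formula unit = 3 Si ÷ 1 = 3.0000.
SiO2 fraction = (3.0000 × 60.083) / 403.122 = 180.249/403.122 = 0.4471.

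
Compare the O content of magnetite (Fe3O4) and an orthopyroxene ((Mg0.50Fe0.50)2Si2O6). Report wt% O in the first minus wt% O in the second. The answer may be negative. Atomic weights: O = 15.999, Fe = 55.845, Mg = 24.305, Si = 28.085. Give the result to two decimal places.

O in Fe3O4: molar mass 231.531 g/mol; 4×15.999 = 63.996 g → 27.64 wt%.
O in (Mg0.50Fe0.50)2Si2O6: molar mass 232.314 g/mol; 6×15.999 = 95.994 g → 41.32 wt%.
Difference = 27.64 − 41.32 = -13.68 percentage points.

-13.68 percentage points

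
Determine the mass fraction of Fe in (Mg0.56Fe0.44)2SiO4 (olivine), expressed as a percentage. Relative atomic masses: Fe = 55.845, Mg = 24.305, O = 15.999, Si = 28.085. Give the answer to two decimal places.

29.17 weight percent

Molar mass of (Mg0.56Fe0.44)2SiO4: 1.12×24.305 + 0.88×55.845 + 1×28.085 + 4×15.999 = 168.446 g/mol.
Mass of Fe per formula unit: 0.88 × 55.845 = 49.144 g.
Weight fraction Fe = 49.144 / 168.446 = 0.2917.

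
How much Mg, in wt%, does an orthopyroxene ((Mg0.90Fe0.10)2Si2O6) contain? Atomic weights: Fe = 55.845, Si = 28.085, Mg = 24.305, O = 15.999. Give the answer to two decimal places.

Molar mass of (Mg0.90Fe0.10)2Si2O6: 1.80*24.305 + 0.20*55.845 + 2*28.085 + 6*15.999 = 207.082 g/mol.
Mass of Mg per formula unit: 1.80 × 24.305 = 43.749 g.
Weight fraction Mg = 43.749 / 207.082 = 0.2113.

21.13 wt%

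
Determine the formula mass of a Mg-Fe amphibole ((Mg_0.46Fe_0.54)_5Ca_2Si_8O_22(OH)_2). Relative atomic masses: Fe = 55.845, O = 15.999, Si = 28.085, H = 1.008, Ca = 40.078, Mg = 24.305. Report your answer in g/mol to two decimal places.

897.51 g/mol

M = 2.30*24.305 + 2.70*55.845 + 2*40.078 + 8*28.085 + 24*15.999 + 2*1.008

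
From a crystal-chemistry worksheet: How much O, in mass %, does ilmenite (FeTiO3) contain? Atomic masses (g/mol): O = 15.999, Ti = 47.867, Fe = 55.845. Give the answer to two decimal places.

31.64 mass %

Molar mass of FeTiO3: 1*55.845 + 1*47.867 + 3*15.999 = 151.709 g/mol.
Mass of O per formula unit: 3 × 15.999 = 47.997 g.
Weight fraction O = 47.997 / 151.709 = 0.3164.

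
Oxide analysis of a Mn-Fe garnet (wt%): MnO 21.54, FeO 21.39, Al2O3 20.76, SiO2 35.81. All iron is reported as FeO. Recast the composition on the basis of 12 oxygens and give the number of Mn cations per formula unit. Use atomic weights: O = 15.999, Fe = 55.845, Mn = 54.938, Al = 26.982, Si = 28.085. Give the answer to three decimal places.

1.516 Mn apfu

MnO: 21.54/70.937 = 0.30365 mol → 0.30365 mol Mn, 0.30365 mol O.
FeO: 21.39/71.844 = 0.29773 mol → 0.29773 mol Fe, 0.29773 mol O.
Al2O3: 20.76/101.961 = 0.20361 mol → 0.40722 mol Al, 0.61083 mol O.
SiO2: 35.81/60.083 = 0.59601 mol → 0.59601 mol Si, 1.19202 mol O.
Total oxygen = 2.40423 mol. Normalization factor = 12/2.40423 = 4.99120.
Mn per 12 O = 0.30365 × 4.99120 = 1.516.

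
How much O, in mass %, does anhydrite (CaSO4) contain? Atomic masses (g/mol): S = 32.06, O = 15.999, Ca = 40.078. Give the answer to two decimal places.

M(CaSO4) = 136.134 g/mol.
O contributes 4 × 15.999 = 63.996 g per mole.
63.996/136.134 = 0.4701 → 47.01%.

47.01 mass %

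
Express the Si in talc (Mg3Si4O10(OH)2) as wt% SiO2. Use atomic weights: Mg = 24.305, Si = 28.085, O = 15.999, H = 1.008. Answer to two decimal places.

63.37 wt%

M(Mg3Si4O10(OH)2) = 379.259 g/mol; M(SiO2) = 60.083 g/mol.
Moles SiO2 per formula unit = 4 Si ÷ 1 = 4.0000.
SiO2 fraction = (4.0000 × 60.083) / 379.259 = 240.332/379.259 = 0.6337.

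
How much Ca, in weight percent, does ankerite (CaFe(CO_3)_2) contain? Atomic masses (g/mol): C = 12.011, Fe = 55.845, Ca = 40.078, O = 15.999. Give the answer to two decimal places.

M(CaFe(CO_3)_2) = 215.939 g/mol.
Ca contributes 1 × 40.078 = 40.078 g per mole.
40.078/215.939 = 0.1856 → 18.56%.

18.56 weight percent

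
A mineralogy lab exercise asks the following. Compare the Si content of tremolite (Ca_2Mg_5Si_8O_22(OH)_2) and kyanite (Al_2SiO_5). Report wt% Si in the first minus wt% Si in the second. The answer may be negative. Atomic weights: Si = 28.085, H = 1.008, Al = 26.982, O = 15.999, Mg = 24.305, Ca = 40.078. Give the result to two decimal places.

10.33 percentage points

First mineral: 224.680 g Si in 812.353 g formula = 27.66 wt% Si.
Second mineral: 28.085 g Si in 162.044 g formula = 17.33 wt% Si.
27.66% − 17.33% gives a difference of 10.33 percentage points.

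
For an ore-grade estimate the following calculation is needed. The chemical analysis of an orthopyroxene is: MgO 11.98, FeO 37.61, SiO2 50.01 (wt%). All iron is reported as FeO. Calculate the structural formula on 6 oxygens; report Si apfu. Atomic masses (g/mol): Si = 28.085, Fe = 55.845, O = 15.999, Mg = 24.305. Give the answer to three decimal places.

11.98 wt% MgO ÷ 40.304 g/mol = 0.29724 mol, giving 0.29724 Mg and 0.29724 O.
37.61 wt% FeO ÷ 71.844 g/mol = 0.52350 mol, giving 0.52350 Fe and 0.52350 O.
50.01 wt% SiO2 ÷ 60.083 g/mol = 0.83235 mol, giving 0.83235 Si and 1.66470 O.
Oxygen sums to 2.48544; scaling by 6/2.48544 = 2.41406 puts the formula on 6 O.
Si: 0.83235 × 2.41406 = 2.009 atoms per formula unit.

2.009 Si apfu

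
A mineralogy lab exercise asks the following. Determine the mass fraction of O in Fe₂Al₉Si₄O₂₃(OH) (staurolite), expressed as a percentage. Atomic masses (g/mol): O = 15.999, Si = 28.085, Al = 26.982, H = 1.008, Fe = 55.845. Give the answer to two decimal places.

45.08 weight percent

M(Fe₂Al₉Si₄O₂₃(OH)) = 851.852 g/mol.
O contributes 24 × 15.999 = 383.976 g per mole.
383.976/851.852 = 0.4508 → 45.08%.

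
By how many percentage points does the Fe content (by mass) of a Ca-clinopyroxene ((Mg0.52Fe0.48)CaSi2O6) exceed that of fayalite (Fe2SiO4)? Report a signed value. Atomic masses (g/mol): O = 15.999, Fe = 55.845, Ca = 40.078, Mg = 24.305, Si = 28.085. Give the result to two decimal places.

First mineral: 26.806 g Fe in 231.686 g formula = 11.57 wt% Fe.
Second mineral: 111.690 g Fe in 203.771 g formula = 54.81 wt% Fe.
11.57% − 54.81% gives a difference of -43.24 percentage points.

-43.24 percentage points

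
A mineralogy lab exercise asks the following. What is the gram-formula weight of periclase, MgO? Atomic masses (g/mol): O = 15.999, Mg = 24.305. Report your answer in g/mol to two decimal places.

The formula mass is the sum 1*24.305 + 1*15.999.

40.30 g/mol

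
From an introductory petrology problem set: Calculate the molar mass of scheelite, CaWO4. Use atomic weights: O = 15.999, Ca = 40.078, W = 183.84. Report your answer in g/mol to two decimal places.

Ca: 1 × 40.078 = 40.0780
W: 1 × 183.84 = 183.8400
O: 4 × 15.999 = 63.9960
Summing the contributions gives the formula mass.

287.91 g/mol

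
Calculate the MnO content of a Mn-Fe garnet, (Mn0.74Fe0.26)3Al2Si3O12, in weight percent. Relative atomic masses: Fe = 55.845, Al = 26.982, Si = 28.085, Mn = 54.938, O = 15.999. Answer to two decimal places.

31.77 wt%

Formula mass = 495.728 g/mol.
2.22 Mn → 2.2200 mol MnO per formula unit; M(MnO) = 70.937, so MnO mass = 157.480 g.
157.480/495.728 × 100 = 31.77 wt%.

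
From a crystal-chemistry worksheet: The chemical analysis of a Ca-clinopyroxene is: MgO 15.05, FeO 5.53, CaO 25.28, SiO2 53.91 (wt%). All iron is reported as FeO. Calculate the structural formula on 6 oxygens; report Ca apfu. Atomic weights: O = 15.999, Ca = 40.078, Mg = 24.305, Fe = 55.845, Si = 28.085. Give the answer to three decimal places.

1.003 Ca apfu

MgO (M=40.304): mol = 0.37341; Mg = 0.37341, O = 0.37341.
FeO (M=71.844): mol = 0.07697; Fe = 0.07697, O = 0.07697.
CaO (M=56.077): mol = 0.45081; Ca = 0.45081, O = 0.45081.
SiO2 (M=60.083): mol = 0.89726; Si = 0.89726, O = 1.79452.
ΣO = 2.69571; factor = 6/ΣO = 2.22576.
Ca apfu = 0.45081 × 2.22576 = 1.003.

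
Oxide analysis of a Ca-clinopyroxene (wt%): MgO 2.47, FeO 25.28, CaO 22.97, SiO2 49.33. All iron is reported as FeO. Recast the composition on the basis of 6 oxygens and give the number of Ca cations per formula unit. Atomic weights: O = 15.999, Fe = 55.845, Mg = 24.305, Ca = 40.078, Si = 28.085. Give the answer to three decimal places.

0.997 Ca apfu

MgO: 2.47/40.304 = 0.06128 mol → 0.06128 mol Mg, 0.06128 mol O.
FeO: 25.28/71.844 = 0.35187 mol → 0.35187 mol Fe, 0.35187 mol O.
CaO: 22.97/56.077 = 0.40962 mol → 0.40962 mol Ca, 0.40962 mol O.
SiO2: 49.33/60.083 = 0.82103 mol → 0.82103 mol Si, 1.64206 mol O.
Total oxygen = 2.46483 mol. Normalization factor = 6/2.46483 = 2.43424.
Ca per 6 O = 0.40962 × 2.43424 = 0.997.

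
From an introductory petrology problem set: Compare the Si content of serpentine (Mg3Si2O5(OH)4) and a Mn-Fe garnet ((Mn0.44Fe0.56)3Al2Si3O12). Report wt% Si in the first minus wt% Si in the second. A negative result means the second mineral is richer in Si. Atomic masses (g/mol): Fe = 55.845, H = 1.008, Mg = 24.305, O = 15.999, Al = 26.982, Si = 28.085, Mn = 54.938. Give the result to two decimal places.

First mineral: 56.170 g Si in 277.108 g formula = 20.27 wt% Si.
Second mineral: 84.255 g Si in 496.545 g formula = 16.97 wt% Si.
20.27% − 16.97% gives a difference of 3.30 percentage points.

3.30 percentage points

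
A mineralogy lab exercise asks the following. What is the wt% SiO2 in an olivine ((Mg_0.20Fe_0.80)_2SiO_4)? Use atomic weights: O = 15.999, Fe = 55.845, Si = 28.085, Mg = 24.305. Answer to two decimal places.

Formula mass = 191.155 g/mol.
1 Si → 1.0000 mol SiO2 per formula unit; M(SiO2) = 60.083, so SiO2 mass = 60.083 g.
60.083/191.155 × 100 = 31.43 wt%.

31.43 wt%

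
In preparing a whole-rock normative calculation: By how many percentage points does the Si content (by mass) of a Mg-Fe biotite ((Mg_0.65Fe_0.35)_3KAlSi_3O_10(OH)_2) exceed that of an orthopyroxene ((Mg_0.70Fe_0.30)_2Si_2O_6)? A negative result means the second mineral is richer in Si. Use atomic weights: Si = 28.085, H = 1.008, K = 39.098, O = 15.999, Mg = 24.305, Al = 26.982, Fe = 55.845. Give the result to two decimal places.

M((Mg_0.65Fe_0.35)_3KAlSi_3O_10(OH)_2) = 450.371 g/mol, so wt% Si = 84.255/450.371 × 100 = 18.71%.
M((Mg_0.70Fe_0.30)_2Si_2O_6) = 219.698 g/mol, so wt% Si = 56.170/219.698 × 100 = 25.57%.
18.71 − 25.57 = -6.86 pp.

-6.86 percentage points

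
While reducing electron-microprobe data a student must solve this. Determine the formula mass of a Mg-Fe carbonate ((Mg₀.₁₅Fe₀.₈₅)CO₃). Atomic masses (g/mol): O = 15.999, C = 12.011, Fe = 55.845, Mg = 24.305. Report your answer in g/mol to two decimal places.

111.12 g/mol

The formula mass is the sum 0.15*24.305 + 0.85*55.845 + 1*12.011 + 3*15.999.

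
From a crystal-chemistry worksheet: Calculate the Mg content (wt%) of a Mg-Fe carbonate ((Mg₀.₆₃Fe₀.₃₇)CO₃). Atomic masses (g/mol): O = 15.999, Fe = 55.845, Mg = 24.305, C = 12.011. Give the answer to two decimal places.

15.95 wt%

Molar mass of (Mg₀.₆₃Fe₀.₃₇)CO₃: 0.63*24.305 + 0.37*55.845 + 1*12.011 + 3*15.999 = 95.983 g/mol.
Mass of Mg per formula unit: 0.63 × 24.305 = 15.312 g.
Weight fraction Mg = 15.312 / 95.983 = 0.1595.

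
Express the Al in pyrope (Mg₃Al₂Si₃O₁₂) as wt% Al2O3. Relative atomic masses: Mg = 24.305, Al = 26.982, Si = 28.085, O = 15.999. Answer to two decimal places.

Molar mass of Mg₃Al₂Si₃O₁₂ = 3·24.305 + 2·26.982 + 3·28.085 + 12·15.999 = 403.122 g/mol.
Each formula unit contains 2 Al, equivalent to 2/2 = 1.0000 mol Al2O3.
M(Al2O3) = 2×26.982 + 3×15.999 = 101.961 g/mol.
Mass of Al2O3 per formula unit = 1.0000 × 101.961 = 101.961 g.
Al2O3 wt% = 101.961 / 403.122 × 100 = 25.29%.

25.29 wt%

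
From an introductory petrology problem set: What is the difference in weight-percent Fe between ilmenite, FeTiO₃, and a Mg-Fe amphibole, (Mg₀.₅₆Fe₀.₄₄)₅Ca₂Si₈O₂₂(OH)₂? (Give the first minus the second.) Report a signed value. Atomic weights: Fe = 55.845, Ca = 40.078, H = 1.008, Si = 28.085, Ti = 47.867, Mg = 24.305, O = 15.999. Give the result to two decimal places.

Fe in FeTiO₃: molar mass 151.709 g/mol; 1×55.845 = 55.845 g → 36.81 wt%.
Fe in (Mg₀.₅₆Fe₀.₄₄)₅Ca₂Si₈O₂₂(OH)₂: molar mass 881.741 g/mol; 2.20×55.845 = 122.859 g → 13.93 wt%.
Difference = 36.81 − 13.93 = 22.88 percentage points.

22.88 percentage points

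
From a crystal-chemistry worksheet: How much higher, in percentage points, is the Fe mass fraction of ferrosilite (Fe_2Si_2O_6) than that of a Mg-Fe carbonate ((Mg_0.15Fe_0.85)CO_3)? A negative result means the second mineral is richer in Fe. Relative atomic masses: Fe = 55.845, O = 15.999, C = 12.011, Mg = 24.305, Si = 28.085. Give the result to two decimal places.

-0.39 percentage points

M(Fe_2Si_2O_6) = 263.854 g/mol, so wt% Fe = 111.690/263.854 × 100 = 42.33%.
M((Mg_0.15Fe_0.85)CO_3) = 111.122 g/mol, so wt% Fe = 47.468/111.122 × 100 = 42.72%.
42.33 − 42.72 = -0.39 pp.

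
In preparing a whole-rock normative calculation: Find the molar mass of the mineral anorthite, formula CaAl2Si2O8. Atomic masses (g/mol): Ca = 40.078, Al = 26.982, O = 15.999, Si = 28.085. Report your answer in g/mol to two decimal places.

The formula mass is the sum 1(40.078) + 2(26.982) + 2(28.085) + 8(15.999).

278.20 g/mol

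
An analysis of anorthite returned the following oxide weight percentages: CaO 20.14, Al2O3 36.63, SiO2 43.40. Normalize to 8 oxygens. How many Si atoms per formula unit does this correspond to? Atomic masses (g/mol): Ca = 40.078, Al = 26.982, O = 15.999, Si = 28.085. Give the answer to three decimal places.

CaO: 20.14/56.077 = 0.35915 mol → 0.35915 mol Ca, 0.35915 mol O.
Al2O3: 36.63/101.961 = 0.35926 mol → 0.71852 mol Al, 1.07778 mol O.
SiO2: 43.40/60.083 = 0.72233 mol → 0.72233 mol Si, 1.44466 mol O.
Total oxygen = 2.88159 mol. Normalization factor = 8/2.88159 = 2.77625.
Si per 8 O = 0.72233 × 2.77625 = 2.005.

2.005 Si apfu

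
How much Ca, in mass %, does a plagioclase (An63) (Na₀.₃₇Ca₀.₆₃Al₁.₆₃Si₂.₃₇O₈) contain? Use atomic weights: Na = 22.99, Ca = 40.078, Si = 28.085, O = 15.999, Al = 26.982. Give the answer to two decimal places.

9.27 mass %

Formula mass = 0.37*22.99 + 0.63*40.078 + 1.63*26.982 + 2.37*28.085 + 8*15.999 = 272.290 g/mol, of which 25.249 g is Ca.
So Ca makes up 25.249/272.290 = 0.0927 of the mass, i.e. 9.27%.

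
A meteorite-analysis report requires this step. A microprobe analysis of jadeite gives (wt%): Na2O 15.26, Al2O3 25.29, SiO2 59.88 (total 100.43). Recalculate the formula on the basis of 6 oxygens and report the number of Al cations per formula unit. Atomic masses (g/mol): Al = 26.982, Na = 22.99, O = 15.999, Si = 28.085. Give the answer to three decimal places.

0.998 Al apfu

Na2O: 15.26/61.979 = 0.24621 mol → 0.49242 mol Na, 0.24621 mol O.
Al2O3: 25.29/101.961 = 0.24804 mol → 0.49608 mol Al, 0.74412 mol O.
SiO2: 59.88/60.083 = 0.99662 mol → 0.99662 mol Si, 1.99324 mol O.
Total oxygen = 2.98357 mol. Normalization factor = 6/2.98357 = 2.01101.
Al per 6 O = 0.49608 × 2.01101 = 0.998.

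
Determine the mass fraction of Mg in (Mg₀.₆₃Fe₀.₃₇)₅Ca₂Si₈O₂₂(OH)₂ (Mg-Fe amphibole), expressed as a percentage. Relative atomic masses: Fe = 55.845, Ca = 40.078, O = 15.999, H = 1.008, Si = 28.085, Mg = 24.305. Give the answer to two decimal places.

Molar mass of (Mg₀.₆₃Fe₀.₃₇)₅Ca₂Si₈O₂₂(OH)₂: 3.15*24.305 + 1.85*55.845 + 2*40.078 + 8*28.085 + 24*15.999 + 2*1.008 = 870.702 g/mol.
Mass of Mg per formula unit: 3.15 × 24.305 = 76.561 g.
Weight fraction Mg = 76.561 / 870.702 = 0.0879.

8.79 weight percent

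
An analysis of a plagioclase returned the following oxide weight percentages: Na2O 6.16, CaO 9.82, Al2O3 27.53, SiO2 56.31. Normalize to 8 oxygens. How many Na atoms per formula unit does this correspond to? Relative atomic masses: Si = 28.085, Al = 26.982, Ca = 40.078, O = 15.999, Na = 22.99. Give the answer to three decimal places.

0.537 Na apfu

Na2O (M=61.979): mol = 0.09939; Na = 0.19878, O = 0.09939.
CaO (M=56.077): mol = 0.17512; Ca = 0.17512, O = 0.17512.
Al2O3 (M=101.961): mol = 0.27001; Al = 0.54002, O = 0.81003.
SiO2 (M=60.083): mol = 0.93720; Si = 0.93720, O = 1.87440.
ΣO = 2.95894; factor = 8/ΣO = 2.70367.
Na apfu = 0.19878 × 2.70367 = 0.537.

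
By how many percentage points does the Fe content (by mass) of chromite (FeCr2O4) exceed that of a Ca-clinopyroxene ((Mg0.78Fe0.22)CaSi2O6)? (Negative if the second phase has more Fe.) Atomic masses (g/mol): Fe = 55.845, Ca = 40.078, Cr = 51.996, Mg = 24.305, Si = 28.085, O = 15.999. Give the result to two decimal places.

M(FeCr2O4) = 223.833 g/mol, so wt% Fe = 55.845/223.833 × 100 = 24.95%.
M((Mg0.78Fe0.22)CaSi2O6) = 223.486 g/mol, so wt% Fe = 12.286/223.486 × 100 = 5.50%.
24.95 − 5.50 = 19.45 pp.

19.45 percentage points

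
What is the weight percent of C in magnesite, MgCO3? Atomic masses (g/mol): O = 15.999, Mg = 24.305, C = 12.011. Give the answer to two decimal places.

M(MgCO3) = 84.313 g/mol.
C contributes 1 × 12.011 = 12.011 g per mole.
12.011/84.313 = 0.1425 → 14.25%.

14.25 mass %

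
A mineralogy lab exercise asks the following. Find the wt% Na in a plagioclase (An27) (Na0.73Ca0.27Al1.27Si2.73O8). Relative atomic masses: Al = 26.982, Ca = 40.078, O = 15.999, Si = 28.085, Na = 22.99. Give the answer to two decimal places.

M(Na0.73Ca0.27Al1.27Si2.73O8) = 266.535 g/mol.
Na contributes 0.73 × 22.99 = 16.783 g per mole.
16.783/266.535 = 0.0630 → 6.30%.

6.30 mass %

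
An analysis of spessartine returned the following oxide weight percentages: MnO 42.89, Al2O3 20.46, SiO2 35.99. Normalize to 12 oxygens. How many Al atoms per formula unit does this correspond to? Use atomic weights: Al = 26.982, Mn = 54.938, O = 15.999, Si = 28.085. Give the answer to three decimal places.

MnO (M=70.937): mol = 0.60462; Mn = 0.60462, O = 0.60462.
Al2O3 (M=101.961): mol = 0.20066; Al = 0.40132, O = 0.60198.
SiO2 (M=60.083): mol = 0.59900; Si = 0.59900, O = 1.19800.
ΣO = 2.40460; factor = 12/ΣO = 4.99043.
Al apfu = 0.40132 × 4.99043 = 2.003.

2.003 Al apfu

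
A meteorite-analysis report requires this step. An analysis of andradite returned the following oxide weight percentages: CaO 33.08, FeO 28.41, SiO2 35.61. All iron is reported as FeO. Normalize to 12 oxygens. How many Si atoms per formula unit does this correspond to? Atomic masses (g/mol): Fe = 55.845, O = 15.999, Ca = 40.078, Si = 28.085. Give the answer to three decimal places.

33.08 wt% CaO ÷ 56.077 g/mol = 0.58990 mol, giving 0.58990 Ca and 0.58990 O.
28.41 wt% FeO ÷ 71.844 g/mol = 0.39544 mol, giving 0.39544 Fe and 0.39544 O.
35.61 wt% SiO2 ÷ 60.083 g/mol = 0.59268 mol, giving 0.59268 Si and 1.18536 O.
Oxygen sums to 2.17070; scaling by 12/2.17070 = 5.52817 puts the formula on 12 O.
Si: 0.59268 × 5.52817 = 3.276 atoms per formula unit.

3.276 Si apfu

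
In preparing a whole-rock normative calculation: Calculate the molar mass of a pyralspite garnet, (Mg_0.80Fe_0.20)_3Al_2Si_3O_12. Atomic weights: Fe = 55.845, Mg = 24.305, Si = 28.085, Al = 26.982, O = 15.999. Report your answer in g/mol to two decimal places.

422.05 g/mol

Mg: 2.40 × 24.305 = 58.3320
Fe: 0.60 × 55.845 = 33.5070
Al: 2 × 26.982 = 53.9640
Si: 3 × 28.085 = 84.2550
O: 12 × 15.999 = 191.9880
Summing the contributions gives the formula mass.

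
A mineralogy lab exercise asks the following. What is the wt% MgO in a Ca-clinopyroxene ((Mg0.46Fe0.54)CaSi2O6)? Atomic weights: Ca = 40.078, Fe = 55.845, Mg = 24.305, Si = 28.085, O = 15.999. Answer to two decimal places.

Formula mass = 233.579 g/mol.
0.46 Mg → 0.4600 mol MgO per formula unit; M(MgO) = 40.304, so MgO mass = 18.540 g.
18.540/233.579 × 100 = 7.94 wt%.

7.94 wt%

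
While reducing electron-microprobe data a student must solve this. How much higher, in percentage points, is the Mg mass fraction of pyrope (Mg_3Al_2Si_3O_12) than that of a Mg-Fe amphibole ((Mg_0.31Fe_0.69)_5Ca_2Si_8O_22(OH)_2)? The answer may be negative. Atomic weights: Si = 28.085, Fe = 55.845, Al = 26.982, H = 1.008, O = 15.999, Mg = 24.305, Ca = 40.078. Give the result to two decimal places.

14.00 percentage points

First mineral: 72.915 g Mg in 403.122 g formula = 18.09 wt% Mg.
Second mineral: 37.673 g Mg in 921.166 g formula = 4.09 wt% Mg.
18.09% − 4.09% gives a difference of 14.00 percentage points.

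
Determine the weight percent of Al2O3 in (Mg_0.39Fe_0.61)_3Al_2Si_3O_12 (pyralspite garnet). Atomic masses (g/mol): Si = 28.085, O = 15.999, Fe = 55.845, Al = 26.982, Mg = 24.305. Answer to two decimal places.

22.13 wt%

Molar mass of (Mg_0.39Fe_0.61)_3Al_2Si_3O_12 = 1.17*24.305 + 1.83*55.845 + 2*26.982 + 3*28.085 + 12*15.999 = 460.840 g/mol.
Each formula unit contains 2 Al, equivalent to 2/2 = 1.0000 mol Al2O3.
M(Al2O3) = 2×26.982 + 3×15.999 = 101.961 g/mol.
Mass of Al2O3 per formula unit = 1.0000 × 101.961 = 101.961 g.
Al2O3 wt% = 101.961 / 460.840 × 100 = 22.13%.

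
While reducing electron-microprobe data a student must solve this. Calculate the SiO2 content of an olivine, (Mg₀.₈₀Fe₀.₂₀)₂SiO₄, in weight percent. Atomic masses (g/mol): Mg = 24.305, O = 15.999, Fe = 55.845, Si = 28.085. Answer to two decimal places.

M((Mg₀.₈₀Fe₀.₂₀)₂SiO₄) = 153.307 g/mol; M(SiO2) = 60.083 g/mol.
Moles SiO2 per formula unit = 1 Si ÷ 1 = 1.0000.
SiO2 fraction = (1.0000 × 60.083) / 153.307 = 60.083/153.307 = 0.3919.

39.19 wt%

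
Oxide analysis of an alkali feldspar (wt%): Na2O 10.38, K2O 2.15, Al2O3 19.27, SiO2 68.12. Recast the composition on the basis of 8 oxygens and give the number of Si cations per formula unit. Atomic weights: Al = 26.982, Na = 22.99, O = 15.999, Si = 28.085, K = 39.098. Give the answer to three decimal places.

10.38 wt% Na2O ÷ 61.979 g/mol = 0.16748 mol, giving 0.33496 Na and 0.16748 O.
2.15 wt% K2O ÷ 94.195 g/mol = 0.02282 mol, giving 0.04564 K and 0.02282 O.
19.27 wt% Al2O3 ÷ 101.961 g/mol = 0.18899 mol, giving 0.37798 Al and 0.56697 O.
68.12 wt% SiO2 ÷ 60.083 g/mol = 1.13376 mol, giving 1.13376 Si and 2.26752 O.
Oxygen sums to 3.02479; scaling by 8/3.02479 = 2.64481 puts the formula on 8 O.
Si: 1.13376 × 2.64481 = 2.999 atoms per formula unit.

2.999 Si apfu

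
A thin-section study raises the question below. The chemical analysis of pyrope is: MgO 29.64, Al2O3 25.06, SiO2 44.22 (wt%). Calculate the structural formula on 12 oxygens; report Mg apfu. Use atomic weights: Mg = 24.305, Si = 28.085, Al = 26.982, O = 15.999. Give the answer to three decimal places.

2.997 Mg apfu

MgO: 29.64/40.304 = 0.73541 mol → 0.73541 mol Mg, 0.73541 mol O.
Al2O3: 25.06/101.961 = 0.24578 mol → 0.49156 mol Al, 0.73734 mol O.
SiO2: 44.22/60.083 = 0.73598 mol → 0.73598 mol Si, 1.47196 mol O.
Total oxygen = 2.94471 mol. Normalization factor = 12/2.94471 = 4.07510.
Mg per 12 O = 0.73541 × 4.07510 = 2.997.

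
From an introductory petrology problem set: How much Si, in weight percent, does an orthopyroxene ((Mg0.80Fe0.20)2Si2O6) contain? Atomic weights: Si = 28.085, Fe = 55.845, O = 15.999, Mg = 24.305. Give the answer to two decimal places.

26.32 weight percent

M((Mg0.80Fe0.20)2Si2O6) = 213.390 g/mol.
Si contributes 2 × 28.085 = 56.170 g per mole.
56.170/213.390 = 0.2632 → 26.32%.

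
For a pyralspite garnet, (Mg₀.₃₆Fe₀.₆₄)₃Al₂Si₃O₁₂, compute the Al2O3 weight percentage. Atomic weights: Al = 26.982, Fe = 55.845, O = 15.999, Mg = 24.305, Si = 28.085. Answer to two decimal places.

Molar mass of (Mg₀.₃₆Fe₀.₆₄)₃Al₂Si₃O₁₂ = 1.08·24.305 + 1.92·55.845 + 2·26.982 + 3·28.085 + 12·15.999 = 463.679 g/mol.
Each formula unit contains 2 Al, equivalent to 2/2 = 1.0000 mol Al2O3.
M(Al2O3) = 2×26.982 + 3×15.999 = 101.961 g/mol.
Mass of Al2O3 per formula unit = 1.0000 × 101.961 = 101.961 g.
Al2O3 wt% = 101.961 / 463.679 × 100 = 21.99%.

21.99 wt%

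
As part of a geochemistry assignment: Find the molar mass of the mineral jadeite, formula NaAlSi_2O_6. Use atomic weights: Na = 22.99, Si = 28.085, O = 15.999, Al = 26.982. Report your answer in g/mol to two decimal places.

202.14 g/mol

Na: 1 × 22.99 = 22.9900
Al: 1 × 26.982 = 26.9820
Si: 2 × 28.085 = 56.1700
O: 6 × 15.999 = 95.9940
Summing the contributions gives the formula mass.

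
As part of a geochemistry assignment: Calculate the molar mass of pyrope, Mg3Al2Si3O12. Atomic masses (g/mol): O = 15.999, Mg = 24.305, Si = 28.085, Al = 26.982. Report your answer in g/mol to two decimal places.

403.12 g/mol

Mg: 3 × 24.305 = 72.9150
Al: 2 × 26.982 = 53.9640
Si: 3 × 28.085 = 84.2550
O: 12 × 15.999 = 191.9880
Summing the contributions gives the formula mass.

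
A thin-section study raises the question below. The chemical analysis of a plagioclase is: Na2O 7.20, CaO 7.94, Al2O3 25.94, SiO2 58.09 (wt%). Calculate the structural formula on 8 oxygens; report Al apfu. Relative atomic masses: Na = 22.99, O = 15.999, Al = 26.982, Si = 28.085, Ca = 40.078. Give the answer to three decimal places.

1.378 Al apfu

7.20 wt% Na2O ÷ 61.979 g/mol = 0.11617 mol, giving 0.23234 Na and 0.11617 O.
7.94 wt% CaO ÷ 56.077 g/mol = 0.14159 mol, giving 0.14159 Ca and 0.14159 O.
25.94 wt% Al2O3 ÷ 101.961 g/mol = 0.25441 mol, giving 0.50882 Al and 0.76323 O.
58.09 wt% SiO2 ÷ 60.083 g/mol = 0.96683 mol, giving 0.96683 Si and 1.93366 O.
Oxygen sums to 2.95465; scaling by 8/2.95465 = 2.70760 puts the formula on 8 O.
Al: 0.50882 × 2.70760 = 1.378 atoms per formula unit.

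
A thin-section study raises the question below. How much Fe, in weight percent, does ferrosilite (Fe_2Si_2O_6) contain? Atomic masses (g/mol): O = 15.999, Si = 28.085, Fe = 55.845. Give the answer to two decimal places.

Molar mass of Fe_2Si_2O_6: 2*55.845 + 2*28.085 + 6*15.999 = 263.854 g/mol.
Mass of Fe per formula unit: 2 × 55.845 = 111.690 g.
Weight fraction Fe = 111.690 / 263.854 = 0.4233.

42.33 weight percent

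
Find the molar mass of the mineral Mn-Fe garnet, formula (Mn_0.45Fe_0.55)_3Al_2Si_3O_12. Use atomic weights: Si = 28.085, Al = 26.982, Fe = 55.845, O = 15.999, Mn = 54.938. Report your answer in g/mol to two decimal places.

The formula mass is the sum 1.35*54.938 + 1.65*55.845 + 2*26.982 + 3*28.085 + 12*15.999.

496.52 g/mol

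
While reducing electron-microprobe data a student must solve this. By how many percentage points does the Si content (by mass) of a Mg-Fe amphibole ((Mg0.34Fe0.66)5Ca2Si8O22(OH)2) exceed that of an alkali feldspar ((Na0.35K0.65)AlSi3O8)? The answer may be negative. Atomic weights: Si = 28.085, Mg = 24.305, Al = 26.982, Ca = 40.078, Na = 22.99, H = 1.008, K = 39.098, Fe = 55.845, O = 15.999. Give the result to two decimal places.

-6.38 percentage points

First mineral: 224.680 g Si in 916.435 g formula = 24.52 wt% Si.
Second mineral: 84.255 g Si in 272.689 g formula = 30.90 wt% Si.
24.52% − 30.90% gives a difference of -6.38 percentage points.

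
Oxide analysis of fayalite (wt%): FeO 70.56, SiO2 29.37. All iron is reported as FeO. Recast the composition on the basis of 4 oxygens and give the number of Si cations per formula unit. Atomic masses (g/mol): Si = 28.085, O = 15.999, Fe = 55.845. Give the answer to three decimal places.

FeO: 70.56/71.844 = 0.98213 mol → 0.98213 mol Fe, 0.98213 mol O.
SiO2: 29.37/60.083 = 0.48882 mol → 0.48882 mol Si, 0.97764 mol O.
Total oxygen = 1.95977 mol. Normalization factor = 4/1.95977 = 2.04106.
Si per 4 O = 0.48882 × 2.04106 = 0.998.

0.998 Si apfu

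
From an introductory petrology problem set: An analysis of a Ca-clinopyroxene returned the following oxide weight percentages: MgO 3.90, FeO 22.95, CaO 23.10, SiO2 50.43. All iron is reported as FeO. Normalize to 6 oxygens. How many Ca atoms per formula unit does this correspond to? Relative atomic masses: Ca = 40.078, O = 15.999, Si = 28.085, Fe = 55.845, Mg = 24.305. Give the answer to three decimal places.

0.986 Ca apfu

MgO: 3.90/40.304 = 0.09676 mol → 0.09676 mol Mg, 0.09676 mol O.
FeO: 22.95/71.844 = 0.31944 mol → 0.31944 mol Fe, 0.31944 mol O.
CaO: 23.10/56.077 = 0.41193 mol → 0.41193 mol Ca, 0.41193 mol O.
SiO2: 50.43/60.083 = 0.83934 mol → 0.83934 mol Si, 1.67868 mol O.
Total oxygen = 2.50681 mol. Normalization factor = 6/2.50681 = 2.39348.
Ca per 6 O = 0.41193 × 2.39348 = 0.986.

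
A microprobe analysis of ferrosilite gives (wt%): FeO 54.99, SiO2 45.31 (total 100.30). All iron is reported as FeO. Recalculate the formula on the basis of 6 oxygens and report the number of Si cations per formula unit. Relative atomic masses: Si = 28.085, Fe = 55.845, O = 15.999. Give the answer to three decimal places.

FeO (M=71.844): mol = 0.76541; Fe = 0.76541, O = 0.76541.
SiO2 (M=60.083): mol = 0.75412; Si = 0.75412, O = 1.50824.
ΣO = 2.27365; factor = 6/ΣO = 2.63893.
Si apfu = 0.75412 × 2.63893 = 1.990.

1.990 Si apfu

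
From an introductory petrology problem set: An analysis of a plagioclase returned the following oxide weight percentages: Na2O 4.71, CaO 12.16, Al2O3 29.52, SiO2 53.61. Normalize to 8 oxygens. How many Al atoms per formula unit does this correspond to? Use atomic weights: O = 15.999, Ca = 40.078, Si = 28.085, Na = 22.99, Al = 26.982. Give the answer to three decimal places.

1.572 Al apfu

Na2O (M=61.979): mol = 0.07599; Na = 0.15198, O = 0.07599.
CaO (M=56.077): mol = 0.21684; Ca = 0.21684, O = 0.21684.
Al2O3 (M=101.961): mol = 0.28952; Al = 0.57904, O = 0.86856.
SiO2 (M=60.083): mol = 0.89227; Si = 0.89227, O = 1.78454.
ΣO = 2.94593; factor = 8/ΣO = 2.71561.
Al apfu = 0.57904 × 2.71561 = 1.572.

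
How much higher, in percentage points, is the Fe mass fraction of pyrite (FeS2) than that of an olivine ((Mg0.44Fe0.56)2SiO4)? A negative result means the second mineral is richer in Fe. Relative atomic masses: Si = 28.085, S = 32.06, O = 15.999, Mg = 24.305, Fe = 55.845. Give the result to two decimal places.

Fe in FeS2: molar mass 119.965 g/mol; 1×55.845 = 55.845 g → 46.55 wt%.
Fe in (Mg0.44Fe0.56)2SiO4: molar mass 176.016 g/mol; 1.12×55.845 = 62.546 g → 35.53 wt%.
Difference = 46.55 − 35.53 = 11.02 percentage points.

11.02 percentage points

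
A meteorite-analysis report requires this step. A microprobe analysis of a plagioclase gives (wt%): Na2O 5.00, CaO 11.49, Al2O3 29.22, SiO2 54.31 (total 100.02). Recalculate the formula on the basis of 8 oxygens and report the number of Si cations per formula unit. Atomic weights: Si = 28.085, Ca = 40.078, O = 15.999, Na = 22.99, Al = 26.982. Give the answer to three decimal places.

2.449 Si apfu

Na2O (M=61.979): mol = 0.08067; Na = 0.16134, O = 0.08067.
CaO (M=56.077): mol = 0.20490; Ca = 0.20490, O = 0.20490.
Al2O3 (M=101.961): mol = 0.28658; Al = 0.57316, O = 0.85974.
SiO2 (M=60.083): mol = 0.90392; Si = 0.90392, O = 1.80784.
ΣO = 2.95315; factor = 8/ΣO = 2.70897.
Si apfu = 0.90392 × 2.70897 = 2.449.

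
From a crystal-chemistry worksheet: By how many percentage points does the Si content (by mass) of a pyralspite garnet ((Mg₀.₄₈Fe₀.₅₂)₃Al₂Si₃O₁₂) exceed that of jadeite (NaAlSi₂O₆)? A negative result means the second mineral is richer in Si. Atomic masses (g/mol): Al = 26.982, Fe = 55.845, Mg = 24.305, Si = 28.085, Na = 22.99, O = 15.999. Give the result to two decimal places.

-9.16 percentage points

M((Mg₀.₄₈Fe₀.₅₂)₃Al₂Si₃O₁₂) = 452.324 g/mol, so wt% Si = 84.255/452.324 × 100 = 18.63%.
M(NaAlSi₂O₆) = 202.136 g/mol, so wt% Si = 56.170/202.136 × 100 = 27.79%.
18.63 − 27.79 = -9.16 pp.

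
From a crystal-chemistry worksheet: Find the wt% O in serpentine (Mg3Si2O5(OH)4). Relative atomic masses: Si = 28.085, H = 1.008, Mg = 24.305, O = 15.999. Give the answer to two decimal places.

M(Mg3Si2O5(OH)4) = 277.108 g/mol.
O contributes 9 × 15.999 = 143.991 g per mole.
143.991/277.108 = 0.5196 → 51.96%.

51.96 wt%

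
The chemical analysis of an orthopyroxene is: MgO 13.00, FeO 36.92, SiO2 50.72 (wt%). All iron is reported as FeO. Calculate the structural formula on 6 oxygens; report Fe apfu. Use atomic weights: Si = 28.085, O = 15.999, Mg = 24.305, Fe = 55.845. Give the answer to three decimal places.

1.221 Fe apfu

MgO: 13.00/40.304 = 0.32255 mol → 0.32255 mol Mg, 0.32255 mol O.
FeO: 36.92/71.844 = 0.51389 mol → 0.51389 mol Fe, 0.51389 mol O.
SiO2: 50.72/60.083 = 0.84417 mol → 0.84417 mol Si, 1.68834 mol O.
Total oxygen = 2.52478 mol. Normalization factor = 6/2.52478 = 2.37644.
Fe per 6 O = 0.51389 × 2.37644 = 1.221.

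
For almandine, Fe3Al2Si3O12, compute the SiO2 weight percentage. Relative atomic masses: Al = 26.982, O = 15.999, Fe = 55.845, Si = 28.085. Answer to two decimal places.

Molar mass of Fe3Al2Si3O12 = 3·55.845 + 2·26.982 + 3·28.085 + 12·15.999 = 497.742 g/mol.
Each formula unit contains 3 Si, equivalent to 3/1 = 3.0000 mol SiO2.
M(SiO2) = 1×28.085 + 2×15.999 = 60.083 g/mol.
Mass of SiO2 per formula unit = 3.0000 × 60.083 = 180.249 g.
SiO2 wt% = 180.249 / 497.742 × 100 = 36.21%.

36.21 wt%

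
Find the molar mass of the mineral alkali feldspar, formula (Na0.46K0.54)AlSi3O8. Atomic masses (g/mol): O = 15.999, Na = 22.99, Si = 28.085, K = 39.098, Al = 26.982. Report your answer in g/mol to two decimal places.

M = 0.46×22.99 + 0.54×39.098 + 1×26.982 + 3×28.085 + 8×15.999

270.92 g/mol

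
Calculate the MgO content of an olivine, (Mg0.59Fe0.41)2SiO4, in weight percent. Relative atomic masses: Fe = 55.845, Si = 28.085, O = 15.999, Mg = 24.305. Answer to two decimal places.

28.55 wt%

Molar mass of (Mg0.59Fe0.41)2SiO4 = 1.18·24.305 + 0.82·55.845 + 1·28.085 + 4·15.999 = 166.554 g/mol.
Each formula unit contains 1.18 Mg, equivalent to 1.18/1 = 1.1800 mol MgO.
M(MgO) = 1×24.305 + 1×15.999 = 40.304 g/mol.
Mass of MgO per formula unit = 1.1800 × 40.304 = 47.559 g.
MgO wt% = 47.559 / 166.554 × 100 = 28.55%.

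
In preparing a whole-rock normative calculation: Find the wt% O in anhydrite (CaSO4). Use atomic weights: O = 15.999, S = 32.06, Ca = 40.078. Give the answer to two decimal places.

47.01 wt%

Molar mass of CaSO4: 1·40.078 + 1·32.06 + 4·15.999 = 136.134 g/mol.
Mass of O per formula unit: 4 × 15.999 = 63.996 g.
Weight fraction O = 63.996 / 136.134 = 0.4701.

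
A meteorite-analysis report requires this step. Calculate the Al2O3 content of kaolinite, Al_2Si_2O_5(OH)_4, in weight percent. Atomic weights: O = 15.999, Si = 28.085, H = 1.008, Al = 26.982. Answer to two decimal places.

39.50 wt%

Formula mass = 258.157 g/mol.
2 Al → 1.0000 mol Al2O3 per formula unit; M(Al2O3) = 101.961, so Al2O3 mass = 101.961 g.
101.961/258.157 × 100 = 39.50 wt%.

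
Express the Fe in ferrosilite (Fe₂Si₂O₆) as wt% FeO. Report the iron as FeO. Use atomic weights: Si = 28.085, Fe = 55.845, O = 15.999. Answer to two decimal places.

Formula mass = 263.854 g/mol.
2 Fe → 2.0000 mol FeO per formula unit; M(FeO) = 71.844, so FeO mass = 143.688 g.
143.688/263.854 × 100 = 54.46 wt%.

54.46 wt%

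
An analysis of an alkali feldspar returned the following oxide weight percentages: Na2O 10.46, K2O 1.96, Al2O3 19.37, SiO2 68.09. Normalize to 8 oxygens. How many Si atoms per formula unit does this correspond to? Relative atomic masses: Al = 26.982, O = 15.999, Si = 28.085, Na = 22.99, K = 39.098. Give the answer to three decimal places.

2.996 Si apfu

Na2O (M=61.979): mol = 0.16877; Na = 0.33754, O = 0.16877.
K2O (M=94.195): mol = 0.02081; K = 0.04162, O = 0.02081.
Al2O3 (M=101.961): mol = 0.18997; Al = 0.37994, O = 0.56991.
SiO2 (M=60.083): mol = 1.13327; Si = 1.13327, O = 2.26654.
ΣO = 3.02603; factor = 8/ΣO = 2.64373.
Si apfu = 1.13327 × 2.64373 = 2.996.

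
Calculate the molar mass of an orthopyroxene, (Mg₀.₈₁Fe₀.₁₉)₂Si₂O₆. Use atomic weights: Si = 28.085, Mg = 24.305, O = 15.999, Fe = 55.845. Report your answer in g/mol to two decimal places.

212.76 g/mol

M = 1.62(24.305) + 0.38(55.845) + 2(28.085) + 6(15.999)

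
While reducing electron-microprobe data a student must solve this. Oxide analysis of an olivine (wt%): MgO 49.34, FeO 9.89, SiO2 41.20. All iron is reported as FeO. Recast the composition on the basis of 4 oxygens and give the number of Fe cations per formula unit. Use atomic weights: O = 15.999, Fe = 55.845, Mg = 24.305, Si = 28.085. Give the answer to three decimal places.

MgO: 49.34/40.304 = 1.22420 mol → 1.22420 mol Mg, 1.22420 mol O.
FeO: 9.89/71.844 = 0.13766 mol → 0.13766 mol Fe, 0.13766 mol O.
SiO2: 41.20/60.083 = 0.68572 mol → 0.68572 mol Si, 1.37144 mol O.
Total oxygen = 2.73330 mol. Normalization factor = 4/2.73330 = 1.46343.
Fe per 4 O = 0.13766 × 1.46343 = 0.201.

0.201 Fe apfu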